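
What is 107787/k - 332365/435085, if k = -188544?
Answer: -7304128897/5468844416 ≈ -1.3356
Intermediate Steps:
107787/k - 332365/435085 = 107787/(-188544) - 332365/435085 = 107787*(-1/188544) - 332365*1/435085 = -35929/62848 - 66473/87017 = -7304128897/5468844416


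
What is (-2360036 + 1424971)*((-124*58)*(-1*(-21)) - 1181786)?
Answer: 1246271463170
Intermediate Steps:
(-2360036 + 1424971)*((-124*58)*(-1*(-21)) - 1181786) = -935065*(-7192*21 - 1181786) = -935065*(-151032 - 1181786) = -935065*(-1332818) = 1246271463170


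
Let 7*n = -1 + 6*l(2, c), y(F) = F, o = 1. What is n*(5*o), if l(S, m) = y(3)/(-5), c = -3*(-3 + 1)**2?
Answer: -23/7 ≈ -3.2857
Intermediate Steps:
c = -12 (c = -3*(-2)**2 = -3*4 = -12)
l(S, m) = -3/5 (l(S, m) = 3/(-5) = 3*(-1/5) = -3/5)
n = -23/35 (n = (-1 + 6*(-3/5))/7 = (-1 - 18/5)/7 = (1/7)*(-23/5) = -23/35 ≈ -0.65714)
n*(5*o) = -23/7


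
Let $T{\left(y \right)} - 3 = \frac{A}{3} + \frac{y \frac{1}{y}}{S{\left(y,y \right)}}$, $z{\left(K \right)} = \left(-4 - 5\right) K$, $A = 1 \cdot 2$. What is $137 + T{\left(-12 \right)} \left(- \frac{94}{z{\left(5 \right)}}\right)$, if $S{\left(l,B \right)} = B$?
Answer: $\frac{39011}{270} \approx 144.49$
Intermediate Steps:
$A = 2$
$z{\left(K \right)} = - 9 K$
$T{\left(y \right)} = \frac{11}{3} + \frac{1}{y}$ ($T{\left(y \right)} = 3 + \left(\frac{2}{3} + \frac{y \frac{1}{y}}{y}\right) = 3 + \left(2 \cdot \frac{1}{3} + 1 \frac{1}{y}\right) = 3 + \left(\frac{2}{3} + \frac{1}{y}\right) = \frac{11}{3} + \frac{1}{y}$)
$137 + T{\left(-12 \right)} \left(- \frac{94}{z{\left(5 \right)}}\right) = 137 + \left(\frac{11}{3} + \frac{1}{-12}\right) \left(- \frac{94}{\left(-9\right) 5}\right) = 137 + \left(\frac{11}{3} - \frac{1}{12}\right) \left(- \frac{94}{-45}\right) = 137 + \frac{43 \left(\left(-94\right) \left(- \frac{1}{45}\right)\right)}{12} = 137 + \frac{43}{12} \cdot \frac{94}{45} = 137 + \frac{2021}{270} = \frac{39011}{270}$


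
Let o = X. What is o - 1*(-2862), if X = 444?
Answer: 3306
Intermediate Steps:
o = 444
o - 1*(-2862) = 444 - 1*(-2862) = 444 + 2862 = 3306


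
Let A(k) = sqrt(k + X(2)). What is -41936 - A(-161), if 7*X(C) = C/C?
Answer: -41936 - I*sqrt(7882)/7 ≈ -41936.0 - 12.683*I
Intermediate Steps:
X(C) = 1/7 (X(C) = (C/C)/7 = (1/7)*1 = 1/7)
A(k) = sqrt(1/7 + k) (A(k) = sqrt(k + 1/7) = sqrt(1/7 + k))
-41936 - A(-161) = -41936 - sqrt(7 + 49*(-161))/7 = -41936 - sqrt(7 - 7889)/7 = -41936 - sqrt(-7882)/7 = -41936 - I*sqrt(7882)/7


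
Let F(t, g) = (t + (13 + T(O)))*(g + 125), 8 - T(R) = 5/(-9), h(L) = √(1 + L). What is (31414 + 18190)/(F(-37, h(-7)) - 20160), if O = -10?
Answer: -88758173340/39527520151 + 62054604*I*√6/39527520151 ≈ -2.2455 + 0.0038455*I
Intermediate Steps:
T(R) = 77/9 (T(R) = 8 - 5/(-9) = 8 - 5*(-1)/9 = 8 - 1*(-5/9) = 8 + 5/9 = 77/9)
F(t, g) = (125 + g)*(194/9 + t) (F(t, g) = (t + (13 + 77/9))*(g + 125) = (t + 194/9)*(125 + g) = (194/9 + t)*(125 + g) = (125 + g)*(194/9 + t))
(31414 + 18190)/(F(-37, h(-7)) - 20160) = (31414 + 18190)/((24250/9 + 125*(-37) + 194*√(1 - 7)/9 + √(1 - 7)*(-37)) - 20160) = 49604/((24250/9 - 4625 + 194*√(-6)/9 + √(-6)*(-37)) - 20160) = 49604/((24250/9 - 4625 + 194*(I*√6)/9 + (I*√6)*(-37)) - 20160) = 49604/((24250/9 - 4625 + 194*I*√6/9 - 37*I*√6) - 20160) = 49604/((-17375/9 - 139*I*√6/9) - 20160) = 49604/(-198815/9 - 139*I*√6/9)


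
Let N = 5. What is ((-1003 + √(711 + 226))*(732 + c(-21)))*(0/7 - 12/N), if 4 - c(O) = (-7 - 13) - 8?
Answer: 9195504/5 - 9168*√937/5 ≈ 1.7830e+6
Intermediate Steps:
c(O) = 32 (c(O) = 4 - ((-7 - 13) - 8) = 4 - (-20 - 8) = 4 - 1*(-28) = 4 + 28 = 32)
((-1003 + √(711 + 226))*(732 + c(-21)))*(0/7 - 12/N) = ((-1003 + √(711 + 226))*(732 + 32))*(0/7 - 12/5) = ((-1003 + √937)*764)*(0*(⅐) - 12*⅕) = (-766292 + 764*√937)*(0 - 12/5) = (-766292 + 764*√937)*(-12/5) = 9195504/5 - 9168*√937/5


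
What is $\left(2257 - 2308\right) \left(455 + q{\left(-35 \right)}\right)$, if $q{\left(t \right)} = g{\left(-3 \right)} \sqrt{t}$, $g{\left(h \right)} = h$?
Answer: $-23205 + 153 i \sqrt{35} \approx -23205.0 + 905.16 i$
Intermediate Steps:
$q{\left(t \right)} = - 3 \sqrt{t}$
$\left(2257 - 2308\right) \left(455 + q{\left(-35 \right)}\right) = \left(2257 - 2308\right) \left(455 - 3 \sqrt{-35}\right) = - 51 \left(455 - 3 i \sqrt{35}\right) = -23205 + 153 i \sqrt{35}$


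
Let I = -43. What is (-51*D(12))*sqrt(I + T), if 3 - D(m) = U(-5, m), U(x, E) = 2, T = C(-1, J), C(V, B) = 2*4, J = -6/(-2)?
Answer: -51*I*sqrt(35) ≈ -301.72*I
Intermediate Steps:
J = 3 (J = -6*(-1/2) = 3)
C(V, B) = 8
T = 8
D(m) = 1 (D(m) = 3 - 1*2 = 3 - 2 = 1)
(-51*D(12))*sqrt(I + T) = (-51*1)*sqrt(-43 + 8) = -51*I*sqrt(35)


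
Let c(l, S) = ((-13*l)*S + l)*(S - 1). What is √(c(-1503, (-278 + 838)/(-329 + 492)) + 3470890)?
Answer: √96464726257/163 ≈ 1905.4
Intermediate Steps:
c(l, S) = (-1 + S)*(l - 13*S*l) (c(l, S) = (-13*S*l + l)*(-1 + S) = (l - 13*S*l)*(-1 + S) = (-1 + S)*(l - 13*S*l))
√(c(-1503, (-278 + 838)/(-329 + 492)) + 3470890) = √(-1503*(-1 - 13*(-278 + 838)²/(-329 + 492)² + 14*((-278 + 838)/(-329 + 492))) + 3470890) = √(-1503*(-1 - 13*(560/163)² + 14*(560/163)) + 3470890) = √(-1503*(-1 - 13*313600/26569 + 7840/163) + 3470890) = √(-1503*(-1 - 4076800/26569 + 7840/163) + 3470890) = √(-1503*(-2825449/26569) + 3470890) = √(4246649847/26569 + 3470890) = √(96464726257/26569) = √96464726257/163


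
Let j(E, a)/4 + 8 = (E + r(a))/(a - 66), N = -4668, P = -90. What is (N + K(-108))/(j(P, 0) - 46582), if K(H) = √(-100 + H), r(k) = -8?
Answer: 77022/769033 - 66*I*√13/769033 ≈ 0.10015 - 0.00030944*I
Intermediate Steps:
j(E, a) = -32 + 4*(-8 + E)/(-66 + a) (j(E, a) = -32 + 4*((E - 8)/(a - 66)) = -32 + 4*((-8 + E)/(-66 + a)) = -32 + 4*(-8 + E)/(-66 + a))
(N + K(-108))/(j(P, 0) - 46582) = (-4668 + √(-100 - 108))/(4*(520 - 90 - 8*0)/(-66 + 0) - 46582) = (-4668 + √(-208))/(4*(520 - 90 + 0)/(-66) - 46582) = (-4668 + 4*I*√13)/(4*(-1/66)*430 - 46582) = (-4668 + 4*I*√13)/(-860/33 - 46582) = (-4668 + 4*I*√13)/(-1538066/33) = (-4668 + 4*I*√13)*(-33/1538066) = 77022/769033 - 66*I*√13/769033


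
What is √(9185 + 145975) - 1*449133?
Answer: -449133 + 6*√4310 ≈ -4.4874e+5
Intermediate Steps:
√(9185 + 145975) - 1*449133 = √155160 - 449133 = 6*√4310 - 449133 = -449133 + 6*√4310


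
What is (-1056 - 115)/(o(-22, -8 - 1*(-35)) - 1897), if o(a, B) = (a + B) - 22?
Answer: 1171/1914 ≈ 0.61181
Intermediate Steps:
o(a, B) = -22 + B + a (o(a, B) = (B + a) - 22 = -22 + B + a)
(-1056 - 115)/(o(-22, -8 - 1*(-35)) - 1897) = (-1056 - 115)/((-22 + (-8 - 1*(-35)) - 22) - 1897) = -1171/((-22 + (-8 + 35) - 22) - 1897) = -1171/((-22 + 27 - 22) - 1897) = -1171/(-17 - 1897) = -1171/(-1914) = -1171*(-1/1914) = 1171/1914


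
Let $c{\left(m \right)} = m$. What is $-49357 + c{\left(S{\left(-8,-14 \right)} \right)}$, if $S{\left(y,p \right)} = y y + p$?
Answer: $-49307$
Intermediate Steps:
$S{\left(y,p \right)} = p + y^{2}$ ($S{\left(y,p \right)} = y^{2} + p = p + y^{2}$)
$-49357 + c{\left(S{\left(-8,-14 \right)} \right)} = -49357 - \left(14 - \left(-8\right)^{2}\right) = -49357 + \left(-14 + 64\right) = -49357 + 50 = -49307$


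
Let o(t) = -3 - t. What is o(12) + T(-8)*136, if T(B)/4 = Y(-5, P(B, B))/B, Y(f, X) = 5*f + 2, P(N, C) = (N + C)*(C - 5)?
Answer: 1549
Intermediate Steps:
P(N, C) = (-5 + C)*(C + N) (P(N, C) = (C + N)*(-5 + C) = (-5 + C)*(C + N))
Y(f, X) = 2 + 5*f
T(B) = -92/B (T(B) = 4*((2 + 5*(-5))/B) = 4*((2 - 25)/B) = 4*(-23/B) = -92/B)
o(12) + T(-8)*136 = (-3 - 1*12) - 92/(-8)*136 = (-3 - 12) - 92*(-1/8)*136 = -15 + (23/2)*136 = -15 + 1564 = 1549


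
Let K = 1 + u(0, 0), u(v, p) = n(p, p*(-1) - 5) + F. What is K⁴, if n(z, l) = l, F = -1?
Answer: 625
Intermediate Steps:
u(v, p) = -6 - p (u(v, p) = (p*(-1) - 5) - 1 = (-p - 5) - 1 = (-5 - p) - 1 = -6 - p)
K = -5 (K = 1 + (-6 - 1*0) = 1 + (-6 + 0) = 1 - 6 = -5)
K⁴ = (-5)⁴ = 625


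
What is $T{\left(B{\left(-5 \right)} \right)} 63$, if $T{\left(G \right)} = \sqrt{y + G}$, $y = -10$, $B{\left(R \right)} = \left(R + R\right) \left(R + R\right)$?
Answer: $189 \sqrt{10} \approx 597.67$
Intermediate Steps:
$B{\left(R \right)} = 4 R^{2}$ ($B{\left(R \right)} = 2 R 2 R = 4 R^{2}$)
$T{\left(G \right)} = \sqrt{-10 + G}$
$T{\left(B{\left(-5 \right)} \right)} 63 = \sqrt{-10 + 4 \left(-5\right)^{2}} \cdot 63 = \sqrt{-10 + 4 \cdot 25} \cdot 63 = \sqrt{-10 + 100} \cdot 63 = \sqrt{90} \cdot 63 = 3 \sqrt{10} \cdot 63 = 189 \sqrt{10}$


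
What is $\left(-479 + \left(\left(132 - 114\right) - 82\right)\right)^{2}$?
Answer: $294849$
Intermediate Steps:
$\left(-479 + \left(\left(132 - 114\right) - 82\right)\right)^{2} = \left(-479 + \left(18 - 82\right)\right)^{2} = \left(-479 - 64\right)^{2} = \left(-543\right)^{2} = 294849$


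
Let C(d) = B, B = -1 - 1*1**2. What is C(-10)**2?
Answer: 4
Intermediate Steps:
B = -2 (B = -1 - 1*1 = -1 - 1 = -2)
C(d) = -2
C(-10)**2 = (-2)**2 = 4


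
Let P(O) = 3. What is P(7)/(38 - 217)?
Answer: -3/179 ≈ -0.016760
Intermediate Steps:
P(7)/(38 - 217) = 3/(38 - 217) = 3/(-179) = -1/179*3 = -3/179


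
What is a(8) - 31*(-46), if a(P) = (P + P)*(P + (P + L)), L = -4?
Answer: 1618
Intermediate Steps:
a(P) = 2*P*(-4 + 2*P) (a(P) = (P + P)*(P + (P - 4)) = (2*P)*(P + (-4 + P)) = (2*P)*(-4 + 2*P) = 2*P*(-4 + 2*P))
a(8) - 31*(-46) = 4*8*(-2 + 8) - 31*(-46) = 4*8*6 + 1426 = 192 + 1426 = 1618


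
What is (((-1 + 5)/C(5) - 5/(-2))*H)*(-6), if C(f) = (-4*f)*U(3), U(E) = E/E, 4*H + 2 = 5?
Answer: -207/20 ≈ -10.350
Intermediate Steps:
H = ¾ (H = -½ + (¼)*5 = -½ + 5/4 = ¾ ≈ 0.75000)
U(E) = 1
C(f) = -4*f (C(f) = -4*f*1 = -4*f)
(((-1 + 5)/C(5) - 5/(-2))*H)*(-6) = (((-1 + 5)/((-4*5)) - 5/(-2))*(¾))*(-6) = ((4/(-20) - 5*(-½))*(¾))*(-6) = ((4*(-1/20) + 5/2)*(¾))*(-6) = ((-⅕ + 5/2)*(¾))*(-6) = ((23/10)*(¾))*(-6) = (69/40)*(-6) = -207/20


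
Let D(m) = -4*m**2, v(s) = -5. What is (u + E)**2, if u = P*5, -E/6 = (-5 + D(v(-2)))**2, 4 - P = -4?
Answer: 4370532100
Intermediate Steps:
P = 8 (P = 4 - 1*(-4) = 4 + 4 = 8)
E = -66150 (E = -6*(-5 - 4*(-5)**2)**2 = -6*(-5 - 4*25)**2 = -6*(-5 - 100)**2 = -6*(-105)**2 = -6*11025 = -66150)
u = 40 (u = 8*5 = 40)
(u + E)**2 = (40 - 66150)**2 = (-66110)**2 = 4370532100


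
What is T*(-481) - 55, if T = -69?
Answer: 33134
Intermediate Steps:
T*(-481) - 55 = -69*(-481) - 55 = 33189 - 55 = 33134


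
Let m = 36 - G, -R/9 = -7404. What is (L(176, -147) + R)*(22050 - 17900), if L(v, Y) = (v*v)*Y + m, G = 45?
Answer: -18620406750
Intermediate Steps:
R = 66636 (R = -9*(-7404) = 66636)
m = -9 (m = 36 - 1*45 = 36 - 45 = -9)
L(v, Y) = -9 + Y*v² (L(v, Y) = (v*v)*Y - 9 = v²*Y - 9 = Y*v² - 9 = -9 + Y*v²)
(L(176, -147) + R)*(22050 - 17900) = ((-9 - 147*176²) + 66636)*(22050 - 17900) = ((-9 - 147*30976) + 66636)*4150 = ((-9 - 4553472) + 66636)*4150 = (-4553481 + 66636)*4150 = -4486845*4150 = -18620406750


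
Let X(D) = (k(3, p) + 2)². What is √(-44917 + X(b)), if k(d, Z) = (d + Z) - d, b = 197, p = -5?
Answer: 2*I*√11227 ≈ 211.92*I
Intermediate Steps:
k(d, Z) = Z (k(d, Z) = (Z + d) - d = Z)
X(D) = 9 (X(D) = (-5 + 2)² = (-3)² = 9)
√(-44917 + X(b)) = √(-44917 + 9) = √(-44908) = 2*I*√11227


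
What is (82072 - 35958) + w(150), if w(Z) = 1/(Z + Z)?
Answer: 13834201/300 ≈ 46114.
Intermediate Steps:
w(Z) = 1/(2*Z)
(82072 - 35958) + w(150) = (82072 - 35958) + (1/2)/150 = 46114 + (1/2)*(1/150) = 46114 + 1/300 = 13834201/300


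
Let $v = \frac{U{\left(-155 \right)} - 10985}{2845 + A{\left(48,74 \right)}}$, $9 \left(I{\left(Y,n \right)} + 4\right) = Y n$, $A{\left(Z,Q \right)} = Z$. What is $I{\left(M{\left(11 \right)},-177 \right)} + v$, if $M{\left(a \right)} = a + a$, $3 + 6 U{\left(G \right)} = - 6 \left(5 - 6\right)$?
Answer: $- \frac{7645567}{17358} \approx -440.46$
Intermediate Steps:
$U{\left(G \right)} = \frac{1}{2}$ ($U{\left(G \right)} = - \frac{1}{2} + \frac{\left(-6\right) \left(5 - 6\right)}{6} = - \frac{1}{2} + \frac{\left(-6\right) \left(-1\right)}{6} = - \frac{1}{2} + \frac{1}{6} \cdot 6 = - \frac{1}{2} + 1 = \frac{1}{2}$)
$M{\left(a \right)} = 2 a$
$I{\left(Y,n \right)} = -4 + \frac{Y n}{9}$
$v = - \frac{21969}{5786}$ ($v = \frac{\frac{1}{2} - 10985}{2845 + 48} = - \frac{21969}{2 \cdot 2893} = \left(- \frac{21969}{2}\right) \frac{1}{2893} = - \frac{21969}{5786} \approx -3.7969$)
$I{\left(M{\left(11 \right)},-177 \right)} + v = \left(-4 + \frac{1}{9} \cdot 2 \cdot 11 \left(-177\right)\right) - \frac{21969}{5786} = \left(-4 + \frac{1}{9} \cdot 22 \left(-177\right)\right) - \frac{21969}{5786} = \left(-4 - \frac{1298}{3}\right) - \frac{21969}{5786} = - \frac{1310}{3} - \frac{21969}{5786} = - \frac{7645567}{17358}$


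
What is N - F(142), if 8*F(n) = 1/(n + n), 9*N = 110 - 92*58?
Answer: -3957827/6816 ≈ -580.67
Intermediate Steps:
N = -1742/3 (N = (110 - 92*58)/9 = (110 - 5336)/9 = (1/9)*(-5226) = -1742/3 ≈ -580.67)
F(n) = 1/(16*n) (F(n) = 1/(8*(n + n)) = 1/(8*((2*n))) = (1/(2*n))/8 = 1/(16*n))
N - F(142) = -1742/3 - 1/(16*142) = -1742/3 - 1*1/2272 = -1742/3 - 1/2272 = -3957827/6816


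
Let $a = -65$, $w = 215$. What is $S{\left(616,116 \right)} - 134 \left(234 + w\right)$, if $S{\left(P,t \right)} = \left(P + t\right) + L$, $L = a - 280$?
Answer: $-59779$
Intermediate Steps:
$L = -345$ ($L = -65 - 280 = -345$)
$S{\left(P,t \right)} = -345 + P + t$ ($S{\left(P,t \right)} = \left(P + t\right) - 345 = -345 + P + t$)
$S{\left(616,116 \right)} - 134 \left(234 + w\right) = \left(-345 + 616 + 116\right) - 134 \left(234 + 215\right) = 387 - 60166 = -59779$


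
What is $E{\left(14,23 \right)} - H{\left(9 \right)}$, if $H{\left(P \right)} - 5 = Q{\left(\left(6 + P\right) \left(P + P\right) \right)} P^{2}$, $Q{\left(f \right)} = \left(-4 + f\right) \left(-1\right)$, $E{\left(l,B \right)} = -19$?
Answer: $21522$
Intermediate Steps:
$Q{\left(f \right)} = 4 - f$
$H{\left(P \right)} = 5 + P^{2} \left(4 - 2 P \left(6 + P\right)\right)$ ($H{\left(P \right)} = 5 + \left(4 - \left(6 + P\right) \left(P + P\right)\right) P^{2} = 5 + \left(4 - \left(6 + P\right) 2 P\right) P^{2} = 5 + \left(4 - 2 P \left(6 + P\right)\right) P^{2} = 5 + P^{2} \left(4 - 2 P \left(6 + P\right)\right)$)
$E{\left(14,23 \right)} - H{\left(9 \right)} = -19 - \left(5 + 2 \cdot 9^{2} \left(2 - 9 \left(6 + 9\right)\right)\right) = -19 - \left(5 + 2 \cdot 81 \left(2 - 9 \cdot 15\right)\right) = -19 - \left(5 + 2 \cdot 81 \left(2 - 135\right)\right) = -19 - \left(5 + 2 \cdot 81 \left(-133\right)\right) = -19 - \left(5 - 21546\right) = -19 - -21541 = -19 + 21541 = 21522$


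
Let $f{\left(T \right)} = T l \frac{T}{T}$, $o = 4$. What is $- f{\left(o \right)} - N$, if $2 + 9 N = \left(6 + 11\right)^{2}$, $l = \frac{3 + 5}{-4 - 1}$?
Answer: $- \frac{1147}{45} \approx -25.489$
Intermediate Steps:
$l = - \frac{8}{5}$ ($l = \frac{8}{-5} = 8 \left(- \frac{1}{5}\right) = - \frac{8}{5} \approx -1.6$)
$N = \frac{287}{9}$ ($N = - \frac{2}{9} + \frac{\left(6 + 11\right)^{2}}{9} = - \frac{2}{9} + \frac{17^{2}}{9} = - \frac{2}{9} + \frac{1}{9} \cdot 289 = - \frac{2}{9} + \frac{289}{9} = \frac{287}{9} \approx 31.889$)
$f{\left(T \right)} = - \frac{8 T}{5}$ ($f{\left(T \right)} = T \left(- \frac{8}{5}\right) \frac{T}{T} = - \frac{8 T}{5} \cdot 1 = - \frac{8 T}{5}$)
$- f{\left(o \right)} - N = - \frac{\left(-8\right) 4}{5} - \frac{287}{9} = \left(-1\right) \left(- \frac{32}{5}\right) - \frac{287}{9} = \frac{32}{5} - \frac{287}{9} = - \frac{1147}{45}$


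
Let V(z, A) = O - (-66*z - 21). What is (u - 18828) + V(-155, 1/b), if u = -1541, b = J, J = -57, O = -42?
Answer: -30620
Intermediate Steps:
b = -57
V(z, A) = -21 + 66*z (V(z, A) = -42 - (-66*z - 21) = -42 - (-21 - 66*z) = -42 + (21 + 66*z) = -21 + 66*z)
(u - 18828) + V(-155, 1/b) = (-1541 - 18828) + (-21 + 66*(-155)) = -20369 + (-21 - 10230) = -20369 - 10251 = -30620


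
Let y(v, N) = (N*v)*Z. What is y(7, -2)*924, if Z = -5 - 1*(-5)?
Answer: 0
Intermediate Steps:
Z = 0 (Z = -5 + 5 = 0)
y(v, N) = 0 (y(v, N) = (N*v)*0 = 0)
y(7, -2)*924 = 0*924 = 0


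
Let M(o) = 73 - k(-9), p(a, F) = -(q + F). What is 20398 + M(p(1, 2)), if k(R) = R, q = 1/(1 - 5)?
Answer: 20480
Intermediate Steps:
q = -1/4 (q = 1/(-4) = -1/4 ≈ -0.25000)
p(a, F) = 1/4 - F (p(a, F) = -(-1/4 + F) = 1/4 - F)
M(o) = 82 (M(o) = 73 - 1*(-9) = 73 + 9 = 82)
20398 + M(p(1, 2)) = 20398 + 82 = 20480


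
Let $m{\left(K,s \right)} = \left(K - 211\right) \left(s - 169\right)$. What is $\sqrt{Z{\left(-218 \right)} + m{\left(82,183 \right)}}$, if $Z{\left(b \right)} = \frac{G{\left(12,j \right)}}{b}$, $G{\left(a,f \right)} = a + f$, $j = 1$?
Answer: $\frac{i \sqrt{85831178}}{218} \approx 42.498 i$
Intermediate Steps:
$m{\left(K,s \right)} = \left(-211 + K\right) \left(-169 + s\right)$
$Z{\left(b \right)} = \frac{13}{b}$ ($Z{\left(b \right)} = \frac{12 + 1}{b} = \frac{13}{b}$)
$\sqrt{Z{\left(-218 \right)} + m{\left(82,183 \right)}} = \sqrt{\frac{13}{-218} + \left(35659 - 38613 - 13858 + 82 \cdot 183\right)} = \sqrt{13 \left(- \frac{1}{218}\right) + \left(35659 - 38613 - 13858 + 15006\right)} = \sqrt{- \frac{13}{218} - 1806} = \sqrt{- \frac{393721}{218}} = \frac{i \sqrt{85831178}}{218}$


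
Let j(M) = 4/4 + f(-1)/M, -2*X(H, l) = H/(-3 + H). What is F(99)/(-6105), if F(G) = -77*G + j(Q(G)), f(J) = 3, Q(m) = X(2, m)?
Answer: 7619/6105 ≈ 1.2480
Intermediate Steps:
X(H, l) = -H/(2*(-3 + H))
Q(m) = 1 (Q(m) = -1*2/(-6 + 2*2) = -1*2/(-6 + 4) = -1*2/(-2) = -1*2*(-½) = 1)
j(M) = 1 + 3/M (j(M) = 4/4 + 3/M = 4*(¼) + 3/M = 1 + 3/M)
F(G) = 4 - 77*G (F(G) = -77*G + (3 + 1)/1 = -77*G + 1*4 = -77*G + 4 = 4 - 77*G)
F(99)/(-6105) = (4 - 77*99)/(-6105) = (4 - 7623)*(-1/6105) = -7619*(-1/6105) = 7619/6105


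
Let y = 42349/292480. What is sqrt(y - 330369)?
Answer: I*sqrt(441582112263470)/36560 ≈ 574.78*I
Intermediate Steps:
y = 42349/292480 (y = 42349*(1/292480) = 42349/292480 ≈ 0.14479)
sqrt(y - 330369) = sqrt(42349/292480 - 330369) = sqrt(-96626282771/292480) = I*sqrt(441582112263470)/36560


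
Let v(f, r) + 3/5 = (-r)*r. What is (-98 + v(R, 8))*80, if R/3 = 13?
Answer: -13008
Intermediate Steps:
R = 39 (R = 3*13 = 39)
v(f, r) = -3/5 - r**2 (v(f, r) = -3/5 + (-r)*r = -3/5 - r**2)
(-98 + v(R, 8))*80 = (-98 + (-3/5 - 1*8**2))*80 = (-98 + (-3/5 - 1*64))*80 = (-98 + (-3/5 - 64))*80 = (-98 - 323/5)*80 = -813/5*80 = -13008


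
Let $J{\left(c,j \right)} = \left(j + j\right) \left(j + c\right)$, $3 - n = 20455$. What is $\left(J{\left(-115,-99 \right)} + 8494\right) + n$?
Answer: $30414$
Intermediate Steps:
$n = -20452$ ($n = 3 - 20455 = -20452$)
$J{\left(c,j \right)} = 2 j \left(c + j\right)$
$\left(J{\left(-115,-99 \right)} + 8494\right) + n = \left(2 \left(-99\right) \left(-115 - 99\right) + 8494\right) - 20452 = \left(2 \left(-99\right) \left(-214\right) + 8494\right) - 20452 = \left(42372 + 8494\right) - 20452 = 50866 - 20452 = 30414$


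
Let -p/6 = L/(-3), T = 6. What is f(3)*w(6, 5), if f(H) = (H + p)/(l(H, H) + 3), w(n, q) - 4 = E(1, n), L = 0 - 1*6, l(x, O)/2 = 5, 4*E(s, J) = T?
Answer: -99/26 ≈ -3.8077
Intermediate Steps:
E(s, J) = 3/2 (E(s, J) = (1/4)*6 = 3/2)
l(x, O) = 10 (l(x, O) = 2*5 = 10)
L = -6 (L = 0 - 6 = -6)
p = -12 (p = -(-36)/(-3) = -(-36)*(-1)/3 = -6*2 = -12)
w(n, q) = 11/2 (w(n, q) = 4 + 3/2 = 11/2)
f(H) = -12/13 + H/13 (f(H) = (H - 12)/(10 + 3) = (-12 + H)/13 = (-12 + H)*(1/13) = -12/13 + H/13)
f(3)*w(6, 5) = (-12/13 + (1/13)*3)*(11/2) = (-12/13 + 3/13)*(11/2) = -9/13*11/2 = -99/26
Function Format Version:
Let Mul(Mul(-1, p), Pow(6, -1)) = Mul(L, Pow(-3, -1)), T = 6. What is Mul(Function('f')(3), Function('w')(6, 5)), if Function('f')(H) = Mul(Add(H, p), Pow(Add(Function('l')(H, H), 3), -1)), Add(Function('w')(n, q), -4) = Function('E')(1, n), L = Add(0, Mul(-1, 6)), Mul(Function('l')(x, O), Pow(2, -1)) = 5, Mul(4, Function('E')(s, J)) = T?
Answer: Rational(-99, 26) ≈ -3.8077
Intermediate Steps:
Function('E')(s, J) = Rational(3, 2) (Function('E')(s, J) = Mul(Rational(1, 4), 6) = Rational(3, 2))
Function('l')(x, O) = 10 (Function('l')(x, O) = Mul(2, 5) = 10)
L = -6 (L = Add(0, -6) = -6)
p = -12 (p = Mul(-6, Mul(-6, Pow(-3, -1))) = Mul(-6, Mul(-6, Rational(-1, 3))) = Mul(-6, 2) = -12)
Function('w')(n, q) = Rational(11, 2) (Function('w')(n, q) = Add(4, Rational(3, 2)) = Rational(11, 2))
Function('f')(H) = Add(Rational(-12, 13), Mul(Rational(1, 13), H)) (Function('f')(H) = Mul(Add(H, -12), Pow(Add(10, 3), -1)) = Mul(Add(-12, H), Pow(13, -1)) = Mul(Add(-12, H), Rational(1, 13)) = Add(Rational(-12, 13), Mul(Rational(1, 13), H)))
Mul(Function('f')(3), Function('w')(6, 5)) = Mul(Add(Rational(-12, 13), Mul(Rational(1, 13), 3)), Rational(11, 2)) = Mul(Add(Rational(-12, 13), Rational(3, 13)), Rational(11, 2)) = Mul(Rational(-9, 13), Rational(11, 2)) = Rational(-99, 26)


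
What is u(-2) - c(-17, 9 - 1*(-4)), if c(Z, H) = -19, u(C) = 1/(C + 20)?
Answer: 343/18 ≈ 19.056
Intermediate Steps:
u(C) = 1/(20 + C)
u(-2) - c(-17, 9 - 1*(-4)) = 1/(20 - 2) - 1*(-19) = 1/18 + 19 = 343/18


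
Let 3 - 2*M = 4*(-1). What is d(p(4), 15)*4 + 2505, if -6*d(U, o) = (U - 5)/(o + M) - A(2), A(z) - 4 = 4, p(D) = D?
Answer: 278651/111 ≈ 2510.4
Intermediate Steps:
M = 7/2 (M = 3/2 - 2*(-1) = 3/2 - ½*(-4) = 3/2 + 2 = 7/2 ≈ 3.5000)
A(z) = 8 (A(z) = 4 + 4 = 8)
d(U, o) = 4/3 - (-5 + U)/(6*(7/2 + o)) (d(U, o) = -((U - 5)/(o + 7/2) - 1*8)/6 = -((-5 + U)/(7/2 + o) - 8)/6 = -(-8 + (-5 + U)/(7/2 + o))/6 = 4/3 - (-5 + U)/(6*(7/2 + o)))
d(p(4), 15)*4 + 2505 = ((33 - 1*4 + 8*15)/(3*(7 + 2*15)))*4 + 2505 = ((33 - 4 + 120)/(3*(7 + 30)))*4 + 2505 = ((⅓)*149/37)*4 + 2505 = ((⅓)*(1/37)*149)*4 + 2505 = (149/111)*4 + 2505 = 596/111 + 2505 = 278651/111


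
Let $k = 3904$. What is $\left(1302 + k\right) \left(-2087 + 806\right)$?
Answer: $-6668886$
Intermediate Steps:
$\left(1302 + k\right) \left(-2087 + 806\right) = \left(1302 + 3904\right) \left(-2087 + 806\right) = 5206 \left(-1281\right) = -6668886$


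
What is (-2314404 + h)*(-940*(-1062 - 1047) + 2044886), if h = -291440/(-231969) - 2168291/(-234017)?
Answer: -505980170753335535524018/54284689473 ≈ -9.3209e+12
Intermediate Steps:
h = 571178209459/54284689473 (h = -291440*(-1/231969) - 2168291*(-1/234017) = 291440/231969 + 2168291/234017 = 571178209459/54284689473 ≈ 10.522)
(-2314404 + h)*(-940*(-1062 - 1047) + 2044886) = (-2314404 + 571178209459/54284689473)*(-940*(-1062 - 1047) + 2044886) = -125636131276859633*(-940*(-2109) + 2044886)/54284689473 = -125636131276859633*(1982460 + 2044886)/54284689473 = -125636131276859633/54284689473*4027346 = -505980170753335535524018/54284689473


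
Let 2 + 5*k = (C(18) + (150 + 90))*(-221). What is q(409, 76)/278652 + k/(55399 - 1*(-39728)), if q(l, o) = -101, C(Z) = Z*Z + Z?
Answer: -11963124661/44178881340 ≈ -0.27079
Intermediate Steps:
C(Z) = Z + Z² (C(Z) = Z² + Z = Z + Z²)
k = -128624/5 (k = -⅖ + ((18*(1 + 18) + (150 + 90))*(-221))/5 = -⅖ + ((18*19 + 240)*(-221))/5 = -⅖ + ((342 + 240)*(-221))/5 = -⅖ + (582*(-221))/5 = -⅖ + (⅕)*(-128622) = -⅖ - 128622/5 = -128624/5 ≈ -25725.)
q(409, 76)/278652 + k/(55399 - 1*(-39728)) = -101/278652 - 128624/(5*(55399 - 1*(-39728))) = -101*1/278652 - 128624/(5*(55399 + 39728)) = -101/278652 - 128624/5/95127 = -101/278652 - 128624/5*1/95127 = -101/278652 - 128624/475635 = -11963124661/44178881340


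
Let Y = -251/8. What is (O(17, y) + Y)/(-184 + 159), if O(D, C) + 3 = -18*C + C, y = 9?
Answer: 1499/200 ≈ 7.4950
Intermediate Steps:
Y = -251/8 (Y = -251*1/8 = -251/8 ≈ -31.375)
O(D, C) = -3 - 17*C (O(D, C) = -3 + (-18*C + C) = -3 - 17*C)
(O(17, y) + Y)/(-184 + 159) = ((-3 - 17*9) - 251/8)/(-184 + 159) = ((-3 - 153) - 251/8)/(-25) = (-156 - 251/8)*(-1/25) = -1499/8*(-1/25) = 1499/200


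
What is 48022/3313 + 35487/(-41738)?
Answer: 1886773805/138277994 ≈ 13.645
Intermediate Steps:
48022/3313 + 35487/(-41738) = 48022*(1/3313) + 35487*(-1/41738) = 48022/3313 - 35487/41738 = 1886773805/138277994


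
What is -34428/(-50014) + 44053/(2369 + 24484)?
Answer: 1563880913/671512971 ≈ 2.3289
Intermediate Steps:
-34428/(-50014) + 44053/(2369 + 24484) = -34428*(-1/50014) + 44053/26853 = 17214/25007 + 44053*(1/26853) = 17214/25007 + 44053/26853 = 1563880913/671512971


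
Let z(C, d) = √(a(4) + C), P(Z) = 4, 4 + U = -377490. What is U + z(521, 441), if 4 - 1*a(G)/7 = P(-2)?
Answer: -377494 + √521 ≈ -3.7747e+5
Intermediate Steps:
U = -377494 (U = -4 - 377490 = -377494)
a(G) = 0 (a(G) = 28 - 7*4 = 28 - 28 = 0)
z(C, d) = √C (z(C, d) = √(0 + C) = √C)
U + z(521, 441) = -377494 + √521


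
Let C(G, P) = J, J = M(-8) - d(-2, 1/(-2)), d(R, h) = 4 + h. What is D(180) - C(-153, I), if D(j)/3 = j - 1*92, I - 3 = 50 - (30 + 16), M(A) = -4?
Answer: 543/2 ≈ 271.50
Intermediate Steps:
I = 7 (I = 3 + (50 - (30 + 16)) = 3 + (50 - 1*46) = 3 + (50 - 46) = 3 + 4 = 7)
J = -15/2 (J = -4 - (4 + 1/(-2)) = -4 - (4 - ½) = -4 - 1*7/2 = -4 - 7/2 = -15/2 ≈ -7.5000)
D(j) = -276 + 3*j (D(j) = 3*(j - 1*92) = 3*(j - 92) = 3*(-92 + j) = -276 + 3*j)
C(G, P) = -15/2
D(180) - C(-153, I) = (-276 + 3*180) - 1*(-15/2) = (-276 + 540) + 15/2 = 264 + 15/2 = 543/2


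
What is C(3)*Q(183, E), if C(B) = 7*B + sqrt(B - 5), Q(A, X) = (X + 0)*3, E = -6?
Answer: -378 - 18*I*sqrt(2) ≈ -378.0 - 25.456*I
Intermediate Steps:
Q(A, X) = 3*X (Q(A, X) = X*3 = 3*X)
C(B) = sqrt(-5 + B) + 7*B (C(B) = 7*B + sqrt(-5 + B) = sqrt(-5 + B) + 7*B)
C(3)*Q(183, E) = (sqrt(-5 + 3) + 7*3)*(3*(-6)) = (sqrt(-2) + 21)*(-18) = (I*sqrt(2) + 21)*(-18) = (21 + I*sqrt(2))*(-18) = -378 - 18*I*sqrt(2)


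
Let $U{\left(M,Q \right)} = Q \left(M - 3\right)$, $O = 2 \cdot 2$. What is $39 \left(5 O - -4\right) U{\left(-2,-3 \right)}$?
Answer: $14040$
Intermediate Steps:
$O = 4$
$U{\left(M,Q \right)} = Q \left(-3 + M\right)$
$39 \left(5 O - -4\right) U{\left(-2,-3 \right)} = 39 \left(5 \cdot 4 - -4\right) \left(- 3 \left(-3 - 2\right)\right) = 39 \left(20 + \left(-1 + 5\right)\right) \left(\left(-3\right) \left(-5\right)\right) = 39 \left(20 + 4\right) 15 = 39 \cdot 24 \cdot 15 = 936 \cdot 15 = 14040$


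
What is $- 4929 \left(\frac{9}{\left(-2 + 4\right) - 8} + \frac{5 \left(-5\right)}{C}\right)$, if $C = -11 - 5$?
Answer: $- \frac{4929}{16} \approx -308.06$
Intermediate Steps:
$C = -16$ ($C = -11 - 5 = -16$)
$- 4929 \left(\frac{9}{\left(-2 + 4\right) - 8} + \frac{5 \left(-5\right)}{C}\right) = - 4929 \left(\frac{9}{\left(-2 + 4\right) - 8} + \frac{5 \left(-5\right)}{-16}\right) = - 4929 \left(\frac{9}{2 - 8} - - \frac{25}{16}\right) = - 4929 \left(\frac{9}{-6} + \frac{25}{16}\right) = - 4929 \left(9 \left(- \frac{1}{6}\right) + \frac{25}{16}\right) = - 4929 \left(- \frac{3}{2} + \frac{25}{16}\right) = \left(-4929\right) \frac{1}{16} = - \frac{4929}{16}$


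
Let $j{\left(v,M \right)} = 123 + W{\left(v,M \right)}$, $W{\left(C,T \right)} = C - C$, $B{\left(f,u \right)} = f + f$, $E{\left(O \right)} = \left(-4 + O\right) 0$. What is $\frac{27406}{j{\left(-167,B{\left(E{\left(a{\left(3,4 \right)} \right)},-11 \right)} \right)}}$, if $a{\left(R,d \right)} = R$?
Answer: $\frac{27406}{123} \approx 222.81$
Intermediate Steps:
$E{\left(O \right)} = 0$
$B{\left(f,u \right)} = 2 f$
$W{\left(C,T \right)} = 0$
$j{\left(v,M \right)} = 123$ ($j{\left(v,M \right)} = 123 + 0 = 123$)
$\frac{27406}{j{\left(-167,B{\left(E{\left(a{\left(3,4 \right)} \right)},-11 \right)} \right)}} = \frac{27406}{123}$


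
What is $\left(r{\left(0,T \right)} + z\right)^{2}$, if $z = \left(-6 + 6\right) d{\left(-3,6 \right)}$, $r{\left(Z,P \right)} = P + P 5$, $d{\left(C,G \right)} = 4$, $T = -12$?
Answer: $5184$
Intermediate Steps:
$r{\left(Z,P \right)} = 6 P$ ($r{\left(Z,P \right)} = P + 5 P = 6 P$)
$z = 0$ ($z = \left(-6 + 6\right) 4 = 0 \cdot 4 = 0$)
$\left(r{\left(0,T \right)} + z\right)^{2} = \left(6 \left(-12\right) + 0\right)^{2} = \left(-72 + 0\right)^{2} = \left(-72\right)^{2} = 5184$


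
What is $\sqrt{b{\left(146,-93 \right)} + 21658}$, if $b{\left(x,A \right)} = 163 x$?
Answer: $4 \sqrt{2841} \approx 213.2$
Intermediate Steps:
$\sqrt{b{\left(146,-93 \right)} + 21658} = \sqrt{163 \cdot 146 + 21658} = \sqrt{23798 + 21658} = \sqrt{45456} = 4 \sqrt{2841}$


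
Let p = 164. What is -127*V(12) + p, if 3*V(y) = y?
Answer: -344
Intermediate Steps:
V(y) = y/3
-127*V(12) + p = -127*12/3 + 164 = -127*4 + 164 = -508 + 164 = -344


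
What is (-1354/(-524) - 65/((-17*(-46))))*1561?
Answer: 199957856/51221 ≈ 3903.8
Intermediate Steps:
(-1354/(-524) - 65/((-17*(-46))))*1561 = (-1354*(-1/524) - 65/782)*1561 = (677/262 - 65*1/782)*1561 = (677/262 - 65/782)*1561 = (128096/51221)*1561 = 199957856/51221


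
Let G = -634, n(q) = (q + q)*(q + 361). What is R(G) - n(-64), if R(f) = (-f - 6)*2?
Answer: 39272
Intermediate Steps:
n(q) = 2*q*(361 + q) (n(q) = (2*q)*(361 + q) = 2*q*(361 + q))
R(f) = -12 - 2*f (R(f) = (-6 - f)*2 = -12 - 2*f)
R(G) - n(-64) = (-12 - 2*(-634)) - 2*(-64)*(361 - 64) = (-12 + 1268) - 2*(-64)*297 = 1256 - 1*(-38016) = 1256 + 38016 = 39272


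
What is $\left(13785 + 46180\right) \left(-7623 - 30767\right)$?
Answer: $-2302056350$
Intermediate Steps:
$\left(13785 + 46180\right) \left(-7623 - 30767\right) = 59965 \left(-7623 - 30767\right) = 59965 \left(-38390\right) = -2302056350$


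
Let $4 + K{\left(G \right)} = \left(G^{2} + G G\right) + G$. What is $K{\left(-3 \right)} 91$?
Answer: $1001$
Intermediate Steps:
$K{\left(G \right)} = -4 + G + 2 G^{2}$ ($K{\left(G \right)} = -4 + \left(\left(G^{2} + G G\right) + G\right) = -4 + \left(\left(G^{2} + G^{2}\right) + G\right) = -4 + \left(2 G^{2} + G\right) = -4 + \left(G + 2 G^{2}\right) = -4 + G + 2 G^{2}$)
$K{\left(-3 \right)} 91 = \left(-4 - 3 + 2 \left(-3\right)^{2}\right) 91 = \left(-4 - 3 + 2 \cdot 9\right) 91 = \left(-4 - 3 + 18\right) 91 = 11 \cdot 91 = 1001$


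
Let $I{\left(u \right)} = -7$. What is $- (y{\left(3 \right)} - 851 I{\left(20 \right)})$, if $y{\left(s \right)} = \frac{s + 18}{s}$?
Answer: $-5964$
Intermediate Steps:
$y{\left(s \right)} = \frac{18 + s}{s}$
$- (y{\left(3 \right)} - 851 I{\left(20 \right)}) = - (\frac{18 + 3}{3} - -5957) = - (\frac{1}{3} \cdot 21 + 5957) = - (7 + 5957) = \left(-1\right) 5964 = -5964$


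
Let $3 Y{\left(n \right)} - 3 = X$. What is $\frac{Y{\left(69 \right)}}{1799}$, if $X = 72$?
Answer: $\frac{25}{1799} \approx 0.013897$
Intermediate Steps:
$Y{\left(n \right)} = 25$ ($Y{\left(n \right)} = 1 + \frac{1}{3} \cdot 72 = 1 + 24 = 25$)
$\frac{Y{\left(69 \right)}}{1799} = \frac{25}{1799}$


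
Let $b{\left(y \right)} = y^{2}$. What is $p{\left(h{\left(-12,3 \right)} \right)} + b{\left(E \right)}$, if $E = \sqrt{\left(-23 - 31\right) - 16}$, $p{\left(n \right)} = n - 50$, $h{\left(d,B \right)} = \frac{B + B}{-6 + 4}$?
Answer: $-123$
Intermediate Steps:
$h{\left(d,B \right)} = - B$ ($h{\left(d,B \right)} = \frac{2 B}{-2} = 2 B \left(- \frac{1}{2}\right) = - B$)
$p{\left(n \right)} = -50 + n$
$E = i \sqrt{70}$ ($E = \sqrt{-54 - 16} = \sqrt{-70} = i \sqrt{70} \approx 8.3666 i$)
$p{\left(h{\left(-12,3 \right)} \right)} + b{\left(E \right)} = \left(-50 - 3\right) + \left(i \sqrt{70}\right)^{2} = \left(-50 - 3\right) - 70 = -53 - 70 = -123$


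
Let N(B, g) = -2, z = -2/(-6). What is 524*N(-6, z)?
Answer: -1048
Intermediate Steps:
z = ⅓ (z = -2*(-⅙) = ⅓ ≈ 0.33333)
524*N(-6, z) = 524*(-2) = -1048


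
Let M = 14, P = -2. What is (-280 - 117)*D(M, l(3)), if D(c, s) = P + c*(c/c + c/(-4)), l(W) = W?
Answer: 14689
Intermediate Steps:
D(c, s) = -2 + c*(1 - c/4) (D(c, s) = -2 + c*(c/c + c/(-4)) = -2 + c*(1 + c*(-¼)) = -2 + c*(1 - c/4))
(-280 - 117)*D(M, l(3)) = (-280 - 117)*(-2 + 14 - ¼*14²) = -397*(-2 + 14 - ¼*196) = -397*(-2 + 14 - 49) = -397*(-37) = 14689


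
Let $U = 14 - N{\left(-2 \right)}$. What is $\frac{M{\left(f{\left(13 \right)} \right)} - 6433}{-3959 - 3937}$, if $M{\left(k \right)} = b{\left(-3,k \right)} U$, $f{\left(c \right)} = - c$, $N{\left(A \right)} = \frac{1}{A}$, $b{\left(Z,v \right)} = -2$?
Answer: $\frac{1077}{1316} \approx 0.81839$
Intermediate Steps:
$U = \frac{29}{2}$ ($U = 14 - \frac{1}{-2} = 14 - - \frac{1}{2} = 14 + \frac{1}{2} = \frac{29}{2} \approx 14.5$)
$M{\left(k \right)} = -29$ ($M{\left(k \right)} = \left(-2\right) \frac{29}{2} = -29$)
$\frac{M{\left(f{\left(13 \right)} \right)} - 6433}{-3959 - 3937} = \frac{-29 - 6433}{-3959 - 3937} = - \frac{6462}{-7896} = \left(-6462\right) \left(- \frac{1}{7896}\right) = \frac{1077}{1316}$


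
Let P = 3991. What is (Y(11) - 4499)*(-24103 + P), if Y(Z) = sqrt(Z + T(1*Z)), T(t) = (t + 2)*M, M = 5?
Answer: 90483888 - 40224*sqrt(19) ≈ 9.0309e+7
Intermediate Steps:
T(t) = 10 + 5*t (T(t) = (t + 2)*5 = (2 + t)*5 = 10 + 5*t)
Y(Z) = sqrt(10 + 6*Z) (Y(Z) = sqrt(Z + (10 + 5*(1*Z))) = sqrt(Z + (10 + 5*Z)) = sqrt(10 + 6*Z))
(Y(11) - 4499)*(-24103 + P) = (sqrt(10 + 6*11) - 4499)*(-24103 + 3991) = (sqrt(10 + 66) - 4499)*(-20112) = (sqrt(76) - 4499)*(-20112) = (2*sqrt(19) - 4499)*(-20112) = (-4499 + 2*sqrt(19))*(-20112) = 90483888 - 40224*sqrt(19)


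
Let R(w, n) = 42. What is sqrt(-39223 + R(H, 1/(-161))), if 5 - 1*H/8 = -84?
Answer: I*sqrt(39181) ≈ 197.94*I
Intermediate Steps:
H = 712 (H = 40 - 8*(-84) = 40 + 672 = 712)
sqrt(-39223 + R(H, 1/(-161))) = sqrt(-39223 + 42) = sqrt(-39181) = I*sqrt(39181)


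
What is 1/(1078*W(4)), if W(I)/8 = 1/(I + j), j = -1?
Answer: 3/8624 ≈ 0.00034787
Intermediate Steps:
W(I) = 8/(-1 + I) (W(I) = 8/(I - 1) = 8/(-1 + I))
1/(1078*W(4)) = 1/(1078*(8/(-1 + 4))) = 1/(1078*(8/3)) = 1/(8624/3) = 3/8624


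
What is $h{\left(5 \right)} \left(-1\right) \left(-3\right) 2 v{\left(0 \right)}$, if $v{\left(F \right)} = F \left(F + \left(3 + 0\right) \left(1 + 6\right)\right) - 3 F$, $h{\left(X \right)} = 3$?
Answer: $0$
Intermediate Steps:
$v{\left(F \right)} = - 3 F + F \left(21 + F\right)$ ($v{\left(F \right)} = F \left(F + 3 \cdot 7\right) - 3 F = F \left(F + 21\right) - 3 F = F \left(21 + F\right) - 3 F = - 3 F + F \left(21 + F\right)$)
$h{\left(5 \right)} \left(-1\right) \left(-3\right) 2 v{\left(0 \right)} = 3 \left(-1\right) \left(-3\right) 2 \cdot 0 \left(18 + 0\right) = 3 \cdot 3 \cdot 2 \cdot 0 \cdot 18 = 3 \cdot 6 \cdot 0 = 3 \cdot 0 = 0$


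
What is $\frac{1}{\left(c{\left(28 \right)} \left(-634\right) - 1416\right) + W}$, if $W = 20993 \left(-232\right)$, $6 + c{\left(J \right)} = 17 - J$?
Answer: $- \frac{1}{4861014} \approx -2.0572 \cdot 10^{-7}$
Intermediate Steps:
$c{\left(J \right)} = 11 - J$ ($c{\left(J \right)} = -6 - \left(-17 + J\right) = 11 - J$)
$W = -4870376$
$\frac{1}{\left(c{\left(28 \right)} \left(-634\right) - 1416\right) + W} = \frac{1}{\left(\left(11 - 28\right) \left(-634\right) - 1416\right) - 4870376} = \frac{1}{\left(\left(-17\right) \left(-634\right) - 1416\right) - 4870376} = \frac{1}{\left(10778 - 1416\right) - 4870376} = \frac{1}{9362 - 4870376} = \frac{1}{-4861014} = - \frac{1}{4861014}$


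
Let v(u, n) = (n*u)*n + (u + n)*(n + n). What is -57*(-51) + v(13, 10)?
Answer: 4667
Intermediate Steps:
v(u, n) = u*n**2 + 2*n*(n + u) (v(u, n) = u*n**2 + (n + u)*(2*n) = u*n**2 + 2*n*(n + u))
-57*(-51) + v(13, 10) = -57*(-51) + 10*(2*10 + 2*13 + 10*13) = 2907 + 10*(20 + 26 + 130) = 2907 + 10*176 = 2907 + 1760 = 4667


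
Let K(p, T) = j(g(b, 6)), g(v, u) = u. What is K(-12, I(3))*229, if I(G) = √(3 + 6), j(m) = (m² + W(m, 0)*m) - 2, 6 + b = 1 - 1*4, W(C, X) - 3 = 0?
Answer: 11908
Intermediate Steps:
W(C, X) = 3 (W(C, X) = 3 + 0 = 3)
b = -9 (b = -6 + (1 - 1*4) = -6 + (1 - 4) = -6 - 3 = -9)
j(m) = -2 + m² + 3*m (j(m) = (m² + 3*m) - 2 = -2 + m² + 3*m)
I(G) = 3 (I(G) = √9 = 3)
K(p, T) = 52 (K(p, T) = -2 + 6² + 3*6 = -2 + 36 + 18 = 52)
K(-12, I(3))*229 = 52*229 = 11908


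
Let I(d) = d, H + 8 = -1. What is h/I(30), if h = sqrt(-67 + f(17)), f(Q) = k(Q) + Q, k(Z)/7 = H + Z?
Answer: sqrt(6)/30 ≈ 0.081650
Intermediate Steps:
H = -9 (H = -8 - 1 = -9)
k(Z) = -63 + 7*Z (k(Z) = 7*(-9 + Z) = -63 + 7*Z)
f(Q) = -63 + 8*Q (f(Q) = (-63 + 7*Q) + Q = -63 + 8*Q)
h = sqrt(6) (h = sqrt(-67 + (-63 + 8*17)) = sqrt(-67 + (-63 + 136)) = sqrt(-67 + 73) = sqrt(6) ≈ 2.4495)
h/I(30) = sqrt(6)/30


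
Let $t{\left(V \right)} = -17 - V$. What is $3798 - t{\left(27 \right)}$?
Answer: $3842$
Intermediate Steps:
$3798 - t{\left(27 \right)} = 3798 - \left(-17 - 27\right) = 3798 - -44 = 3798 + 44 = 3842$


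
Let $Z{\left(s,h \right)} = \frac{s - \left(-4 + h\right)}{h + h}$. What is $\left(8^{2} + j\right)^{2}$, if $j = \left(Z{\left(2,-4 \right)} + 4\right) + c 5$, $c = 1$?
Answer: $\frac{82369}{16} \approx 5148.1$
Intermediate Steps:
$Z{\left(s,h \right)} = \frac{4 + s - h}{2 h}$
$j = \frac{31}{4}$ ($j = \left(\frac{4 + 2 - -4}{2 \left(-4\right)} + 4\right) + 1 \cdot 5 = \left(\frac{1}{2} \left(- \frac{1}{4}\right) \left(4 + 2 + 4\right) + 4\right) + 5 = \left(\frac{1}{2} \left(- \frac{1}{4}\right) 10 + 4\right) + 5 = \left(- \frac{5}{4} + 4\right) + 5 = \frac{11}{4} + 5 = \frac{31}{4} \approx 7.75$)
$\left(8^{2} + j\right)^{2} = \left(8^{2} + \frac{31}{4}\right)^{2} = \left(64 + \frac{31}{4}\right)^{2} = \left(\frac{287}{4}\right)^{2} = \frac{82369}{16}$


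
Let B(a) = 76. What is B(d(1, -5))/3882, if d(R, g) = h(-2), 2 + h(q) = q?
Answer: 38/1941 ≈ 0.019578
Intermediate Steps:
h(q) = -2 + q
d(R, g) = -4 (d(R, g) = -2 - 2 = -4)
B(d(1, -5))/3882 = 76/3882 = 76*(1/3882) = 38/1941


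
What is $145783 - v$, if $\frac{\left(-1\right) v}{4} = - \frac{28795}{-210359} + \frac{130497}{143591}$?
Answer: $\frac{4403597954319399}{30205659169} \approx 1.4579 \cdot 10^{5}$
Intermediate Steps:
$v = - \frac{126343685072}{30205659169}$ ($v = - 4 \left(- \frac{28795}{-210359} + \frac{130497}{143591}\right) = - 4 \left(\left(-28795\right) \left(- \frac{1}{210359}\right) + 130497 \cdot \frac{1}{143591}\right) = - 4 \left(\frac{28795}{210359} + \frac{130497}{143591}\right) = \left(-4\right) \frac{31585921268}{30205659169} = - \frac{126343685072}{30205659169} \approx -4.1828$)
$145783 - v = 145783 - - \frac{126343685072}{30205659169} = 145783 + \frac{126343685072}{30205659169} = \frac{4403597954319399}{30205659169}$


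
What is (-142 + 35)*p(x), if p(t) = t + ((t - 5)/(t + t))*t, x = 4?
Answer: -749/2 ≈ -374.50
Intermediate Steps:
p(t) = -5/2 + 3*t/2 (p(t) = t + ((-5 + t)/((2*t)))*t = t + ((-5 + t)*(1/(2*t)))*t = t + ((-5 + t)/(2*t))*t = t + (-5/2 + t/2) = -5/2 + 3*t/2)
(-142 + 35)*p(x) = (-142 + 35)*(-5/2 + (3/2)*4) = -107*(-5/2 + 6) = -107*7/2 = -749/2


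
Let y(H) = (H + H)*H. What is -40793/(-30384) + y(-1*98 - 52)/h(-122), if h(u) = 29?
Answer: 1368462997/881136 ≈ 1553.1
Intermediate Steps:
y(H) = 2*H**2 (y(H) = (2*H)*H = 2*H**2)
-40793/(-30384) + y(-1*98 - 52)/h(-122) = -40793/(-30384) + (2*(-1*98 - 52)**2)/29 = -40793*(-1/30384) + (2*(-98 - 52)**2)*(1/29) = 40793/30384 + (2*(-150)**2)*(1/29) = 40793/30384 + (2*22500)*(1/29) = 40793/30384 + 45000*(1/29) = 40793/30384 + 45000/29 = 1368462997/881136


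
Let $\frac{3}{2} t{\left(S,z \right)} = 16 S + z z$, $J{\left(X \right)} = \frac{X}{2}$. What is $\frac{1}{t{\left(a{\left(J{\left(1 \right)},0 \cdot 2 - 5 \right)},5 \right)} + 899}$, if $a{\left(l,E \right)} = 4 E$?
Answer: $\frac{3}{2107} \approx 0.0014238$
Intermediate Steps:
$J{\left(X \right)} = \frac{X}{2}$ ($J{\left(X \right)} = X \frac{1}{2} = \frac{X}{2}$)
$t{\left(S,z \right)} = \frac{2 z^{2}}{3} + \frac{32 S}{3}$ ($t{\left(S,z \right)} = \frac{2 \left(16 S + z z\right)}{3} = \frac{2 \left(16 S + z^{2}\right)}{3} = \frac{2 \left(z^{2} + 16 S\right)}{3} = \frac{2 z^{2}}{3} + \frac{32 S}{3}$)
$\frac{1}{t{\left(a{\left(J{\left(1 \right)},0 \cdot 2 - 5 \right)},5 \right)} + 899} = \frac{1}{\left(\frac{2 \cdot 5^{2}}{3} + \frac{32 \cdot 4 \left(0 \cdot 2 - 5\right)}{3}\right) + 899} = \frac{1}{\left(\frac{2}{3} \cdot 25 + \frac{32 \cdot 4 \left(0 - 5\right)}{3}\right) + 899} = \frac{1}{\left(\frac{50}{3} + \frac{32 \cdot 4 \left(-5\right)}{3}\right) + 899} = \frac{1}{\left(\frac{50}{3} + \frac{32}{3} \left(-20\right)\right) + 899} = \frac{1}{\left(\frac{50}{3} - \frac{640}{3}\right) + 899} = \frac{1}{- \frac{590}{3} + 899} = \frac{1}{\frac{2107}{3}} = \frac{3}{2107}$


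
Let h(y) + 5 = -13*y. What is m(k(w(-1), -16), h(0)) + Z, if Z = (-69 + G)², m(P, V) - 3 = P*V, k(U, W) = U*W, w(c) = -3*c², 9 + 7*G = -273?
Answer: 573612/49 ≈ 11706.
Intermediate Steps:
G = -282/7 (G = -9/7 + (⅐)*(-273) = -9/7 - 39 = -282/7 ≈ -40.286)
h(y) = -5 - 13*y
m(P, V) = 3 + P*V
Z = 585225/49 (Z = (-69 - 282/7)² = (-765/7)² = 585225/49 ≈ 11943.)
m(k(w(-1), -16), h(0)) + Z = (3 + (-3*(-1)²*(-16))*(-5 - 13*0)) + 585225/49 = (3 + (-3*1*(-16))*(-5 + 0)) + 585225/49 = (3 - 3*(-16)*(-5)) + 585225/49 = (3 + 48*(-5)) + 585225/49 = (3 - 240) + 585225/49 = -237 + 585225/49 = 573612/49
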